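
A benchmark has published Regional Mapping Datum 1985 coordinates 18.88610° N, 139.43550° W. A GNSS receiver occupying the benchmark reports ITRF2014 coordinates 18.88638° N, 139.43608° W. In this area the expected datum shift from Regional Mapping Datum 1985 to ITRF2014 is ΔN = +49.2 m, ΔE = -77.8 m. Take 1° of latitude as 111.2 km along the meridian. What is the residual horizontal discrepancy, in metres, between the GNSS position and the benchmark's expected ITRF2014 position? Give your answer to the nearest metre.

25 m

Observed coordinate differences: Δφ = +0.00028°, Δλ = -0.00058°.
Converting to metres (1° lat = 111200 m, cos φ = 0.946164): observed ΔN = 31.1 m, observed ΔE = -61.0 m.
Subtracting the expected shift leaves a residual of 31.1 − (49.2) = -18.1 m north and -61.0 − (-77.8) = 16.8 m east.
Residual distance = √((-18.1)² + 16.8²) = 24.7 m.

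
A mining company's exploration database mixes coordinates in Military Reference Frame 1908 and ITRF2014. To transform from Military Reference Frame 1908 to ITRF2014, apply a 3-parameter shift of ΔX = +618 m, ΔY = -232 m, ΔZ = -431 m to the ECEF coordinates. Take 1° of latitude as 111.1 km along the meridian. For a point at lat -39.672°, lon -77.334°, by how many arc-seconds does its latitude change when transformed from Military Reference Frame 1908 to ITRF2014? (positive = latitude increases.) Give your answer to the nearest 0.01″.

sin φ = -0.638392, cos φ = 0.769712, sin λ = -0.975665, cos λ = 0.219267.
North component: ΔN = −sin φ cos λ·ΔX − sin φ sin λ·ΔY + cos φ·ΔZ = −(-0.638392)(0.219267)(618) − (-0.638392)(-0.975665)(-232) + (0.769712)(-431) = -100.74 m.
1° of latitude spans 111100 m, so Δφ = -100.74 / 111100 × 3600 = -3.264″.

Δφ = -3.26″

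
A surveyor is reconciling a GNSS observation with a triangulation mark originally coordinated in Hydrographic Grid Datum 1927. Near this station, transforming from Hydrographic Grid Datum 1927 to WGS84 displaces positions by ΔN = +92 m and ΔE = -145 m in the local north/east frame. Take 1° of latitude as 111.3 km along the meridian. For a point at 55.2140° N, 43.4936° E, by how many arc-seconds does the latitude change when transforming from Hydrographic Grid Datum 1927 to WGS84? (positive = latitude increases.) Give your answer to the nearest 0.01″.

1° of latitude = 111.3 km, so Δφ = 92.0 / 111300 = 0.0008266° = 2.976″.

Δφ = 2.98″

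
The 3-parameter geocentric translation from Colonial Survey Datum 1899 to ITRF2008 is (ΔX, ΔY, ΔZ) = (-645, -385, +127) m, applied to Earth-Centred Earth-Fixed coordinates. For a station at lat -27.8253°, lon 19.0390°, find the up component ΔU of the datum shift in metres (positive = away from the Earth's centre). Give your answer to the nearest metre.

ΔU = -710 m

At φ = -27.8253°, λ = 19.0390°: sin φ = -0.466777, cos φ = 0.884375, sin λ = 0.326212, cos λ = 0.945297.
ΔU = cos φ cos λ·ΔX + cos φ sin λ·ΔY + sin φ·ΔZ = (0.884375)(0.945297)(-645) + (0.884375)(0.326212)(-385) + (-0.466777)(127) = -709.57 m.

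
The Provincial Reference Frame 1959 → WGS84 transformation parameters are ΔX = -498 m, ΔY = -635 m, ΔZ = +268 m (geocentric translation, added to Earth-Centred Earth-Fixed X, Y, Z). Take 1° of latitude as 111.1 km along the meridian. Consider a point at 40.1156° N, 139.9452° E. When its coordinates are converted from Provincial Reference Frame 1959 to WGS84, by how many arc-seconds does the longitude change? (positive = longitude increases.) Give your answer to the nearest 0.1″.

sin φ = 0.644332, cos φ = 0.764746, sin λ = 0.643520, cos λ = -0.765429.
East component: ΔE = −sin λ·ΔX + cos λ·ΔY = −(0.643520)(-498) + (-0.765429)(-635) = 806.52 m.
1° of latitude spans 111100 m; at latitude φ, 1° of longitude spans that × cos φ = 84963.3 m, so Δλ = 806.52 / 84963.3 × 3600 = 34.173″.

Δλ = 34.2″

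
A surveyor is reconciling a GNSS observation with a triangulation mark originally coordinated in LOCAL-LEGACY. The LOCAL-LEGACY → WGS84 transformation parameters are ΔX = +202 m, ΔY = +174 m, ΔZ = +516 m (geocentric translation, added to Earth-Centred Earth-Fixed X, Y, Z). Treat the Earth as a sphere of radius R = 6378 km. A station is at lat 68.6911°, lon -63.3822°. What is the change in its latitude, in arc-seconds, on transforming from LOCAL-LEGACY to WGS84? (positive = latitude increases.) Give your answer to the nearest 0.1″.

Δφ = 8.0″

sin φ = 0.931635, cos φ = 0.363396, sin λ = -0.894015, cos λ = 0.448037.
North component: ΔN = −sin φ cos λ·ΔX − sin φ sin λ·ΔY + cos φ·ΔZ = −(0.931635)(0.448037)(202) − (0.931635)(-0.894015)(174) + (0.363396)(516) = 248.12 m.
1° of latitude spans πR/180 = 111317 m, so Δφ = 248.12 / 111317 × 3600 = 8.024″.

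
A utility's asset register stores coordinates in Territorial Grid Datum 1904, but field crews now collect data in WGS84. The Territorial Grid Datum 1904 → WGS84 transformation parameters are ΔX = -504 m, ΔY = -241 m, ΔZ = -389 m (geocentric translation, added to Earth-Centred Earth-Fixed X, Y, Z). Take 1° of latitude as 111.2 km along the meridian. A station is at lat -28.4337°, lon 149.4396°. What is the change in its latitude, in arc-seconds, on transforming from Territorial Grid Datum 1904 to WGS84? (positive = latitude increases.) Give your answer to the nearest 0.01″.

sin φ = -0.476142, cos φ = 0.879369, sin λ = 0.508446, cos λ = -0.861094.
North component: ΔN = −sin φ cos λ·ΔX − sin φ sin λ·ΔY + cos φ·ΔZ = −(-0.476142)(-0.861094)(-504) − (-0.476142)(0.508446)(-241) + (0.879369)(-389) = -193.78 m.
1° of latitude spans 111200 m, so Δφ = -193.78 / 111200 × 3600 = -6.273″.

Δφ = -6.27″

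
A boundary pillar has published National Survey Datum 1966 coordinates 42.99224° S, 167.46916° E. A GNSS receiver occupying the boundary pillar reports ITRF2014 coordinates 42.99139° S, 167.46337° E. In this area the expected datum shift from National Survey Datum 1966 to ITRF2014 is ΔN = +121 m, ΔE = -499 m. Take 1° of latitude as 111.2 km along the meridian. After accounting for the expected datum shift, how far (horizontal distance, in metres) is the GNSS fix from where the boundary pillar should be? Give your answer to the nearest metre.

Observed coordinate differences: Δφ = +0.00085°, Δλ = -0.00579°.
Converting to metres (1° lat = 111200 m, cos φ = 0.731446): observed ΔN = 94.5 m, observed ΔE = -470.9 m.
Subtracting the expected shift leaves a residual of 94.5 − (121) = -26.5 m north and -470.9 − (-499) = 28.1 m east.
Residual distance = √((-26.5)² + 28.1²) = 38.6 m.

39 m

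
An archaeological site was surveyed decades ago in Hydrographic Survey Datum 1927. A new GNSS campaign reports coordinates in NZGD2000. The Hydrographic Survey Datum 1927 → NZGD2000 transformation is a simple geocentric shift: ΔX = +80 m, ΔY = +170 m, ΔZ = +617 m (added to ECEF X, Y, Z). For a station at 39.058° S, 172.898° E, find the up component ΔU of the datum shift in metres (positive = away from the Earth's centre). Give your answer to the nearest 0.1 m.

ΔU = -434.1 m

At φ = -39.058°, λ = 172.898°: sin φ = -0.630107, cos φ = 0.776509, sin λ = 0.123636, cos λ = -0.992328.
ΔU = cos φ cos λ·ΔX + cos φ sin λ·ΔY + sin φ·ΔZ = (0.776509)(-0.992328)(80) + (0.776509)(0.123636)(170) + (-0.630107)(617) = -434.10 m.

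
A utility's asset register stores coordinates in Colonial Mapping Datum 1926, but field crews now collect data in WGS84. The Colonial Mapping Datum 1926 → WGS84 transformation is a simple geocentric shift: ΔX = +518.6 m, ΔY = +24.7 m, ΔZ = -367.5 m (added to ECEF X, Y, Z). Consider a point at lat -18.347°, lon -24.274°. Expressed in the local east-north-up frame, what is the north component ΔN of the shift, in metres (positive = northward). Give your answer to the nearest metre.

The local north axis is (−sin φ cos λ, −sin φ sin λ, cos φ), giving ΔN = 148.808 − 3.196 − 348.819 = -203.21 m.

ΔN = -203 m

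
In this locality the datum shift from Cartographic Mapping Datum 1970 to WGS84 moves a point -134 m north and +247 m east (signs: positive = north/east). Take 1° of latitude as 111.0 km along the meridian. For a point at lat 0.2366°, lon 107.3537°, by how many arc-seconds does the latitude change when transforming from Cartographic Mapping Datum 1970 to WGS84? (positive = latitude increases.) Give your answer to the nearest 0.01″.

1° of latitude = 111.0 km, so Δφ = -134.0 / 111000 = -0.0012072° = -4.346″.

Δφ = -4.35″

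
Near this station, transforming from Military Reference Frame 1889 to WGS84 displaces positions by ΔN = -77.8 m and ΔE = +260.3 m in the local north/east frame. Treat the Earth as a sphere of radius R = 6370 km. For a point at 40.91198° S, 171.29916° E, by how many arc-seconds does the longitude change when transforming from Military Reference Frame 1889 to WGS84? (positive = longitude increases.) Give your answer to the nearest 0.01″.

Δλ = 11.15″

At latitude -40.91198°, cos φ = 0.755717.
One radian of longitude at latitude φ spans R cos φ, so Δλ = ΔE / (R cos φ) = 260.3 / (6370000 × 0.755717) = 5.4072e-05 rad = 11.153″.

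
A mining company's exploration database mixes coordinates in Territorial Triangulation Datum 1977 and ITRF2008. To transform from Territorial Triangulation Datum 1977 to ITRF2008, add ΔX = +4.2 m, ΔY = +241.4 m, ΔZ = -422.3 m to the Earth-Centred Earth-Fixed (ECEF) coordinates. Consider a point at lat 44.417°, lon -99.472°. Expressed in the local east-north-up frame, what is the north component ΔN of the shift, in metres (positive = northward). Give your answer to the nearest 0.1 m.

ΔN = -134.5 m

The local north axis is (−sin φ cos λ, −sin φ sin λ, cos φ), giving ΔN = 0.484 + 166.646 − 301.634 = -134.50 m.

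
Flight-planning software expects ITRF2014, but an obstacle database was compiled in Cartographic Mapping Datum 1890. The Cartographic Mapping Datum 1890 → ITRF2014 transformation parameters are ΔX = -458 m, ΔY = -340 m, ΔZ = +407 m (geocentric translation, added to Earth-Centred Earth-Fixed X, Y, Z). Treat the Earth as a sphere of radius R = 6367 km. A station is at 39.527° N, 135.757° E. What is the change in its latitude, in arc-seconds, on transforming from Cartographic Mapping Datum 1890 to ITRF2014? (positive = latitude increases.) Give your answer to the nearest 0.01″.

sin φ = 0.636442, cos φ = 0.771325, sin λ = 0.697703, cos λ = -0.716387.
North component: ΔN = −sin φ cos λ·ΔX − sin φ sin λ·ΔY + cos φ·ΔZ = −(0.636442)(-0.716387)(-458) − (0.636442)(0.697703)(-340) + (0.771325)(407) = 256.09 m.
1° of latitude spans πR/180 = 111125 m, so Δφ = 256.09 / 111125 × 3600 = 8.296″.

Δφ = 8.30″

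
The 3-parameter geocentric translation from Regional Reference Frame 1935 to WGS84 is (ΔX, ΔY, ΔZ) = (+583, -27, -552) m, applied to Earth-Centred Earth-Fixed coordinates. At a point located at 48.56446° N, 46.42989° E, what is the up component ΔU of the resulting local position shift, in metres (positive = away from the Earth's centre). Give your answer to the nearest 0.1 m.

ΔU = -160.9 m

At φ = 48.56446°, λ = 46.42989°: sin φ = 0.749701, cos φ = 0.661777, sin λ = 0.724532, cos λ = 0.689242.
ΔU = cos φ cos λ·ΔX + cos φ sin λ·ΔY + sin φ·ΔZ = (0.661777)(0.689242)(583) + (0.661777)(0.724532)(-27) + (0.749701)(-552) = -160.86 m.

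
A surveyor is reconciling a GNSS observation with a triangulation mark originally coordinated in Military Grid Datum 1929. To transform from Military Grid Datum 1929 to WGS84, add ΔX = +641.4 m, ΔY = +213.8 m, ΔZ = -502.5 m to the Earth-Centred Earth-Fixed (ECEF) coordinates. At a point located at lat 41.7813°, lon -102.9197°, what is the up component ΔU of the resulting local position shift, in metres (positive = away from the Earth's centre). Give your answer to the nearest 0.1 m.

At φ = 41.7813°, λ = -102.9197°: sin φ = 0.666289, cos φ = 0.745694, sin λ = -0.974684, cos λ = -0.223585.
ΔU = cos φ cos λ·ΔX + cos φ sin λ·ΔY + sin φ·ΔZ = (0.745694)(-0.223585)(641.4) + (0.745694)(-0.974684)(213.8) + (0.666289)(-502.5) = -597.14 m.

ΔU = -597.1 m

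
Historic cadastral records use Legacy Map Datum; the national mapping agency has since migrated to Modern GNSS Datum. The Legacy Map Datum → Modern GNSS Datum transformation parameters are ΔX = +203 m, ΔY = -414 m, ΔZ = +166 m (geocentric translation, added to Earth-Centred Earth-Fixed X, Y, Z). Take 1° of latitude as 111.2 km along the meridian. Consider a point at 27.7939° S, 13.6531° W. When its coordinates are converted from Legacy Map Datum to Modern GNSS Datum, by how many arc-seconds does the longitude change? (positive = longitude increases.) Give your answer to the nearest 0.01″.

Δλ = -12.97″

sin φ = -0.466292, cos φ = 0.884631, sin λ = -0.236043, cos λ = 0.971743.
East component: ΔE = −sin λ·ΔX + cos λ·ΔY = −(-0.236043)(203) + (0.971743)(-414) = -354.38 m.
1° of latitude spans 111200 m; at latitude φ, 1° of longitude spans that × cos φ = 98370.9 m, so Δλ = -354.38 / 98370.9 × 3600 = -12.969″.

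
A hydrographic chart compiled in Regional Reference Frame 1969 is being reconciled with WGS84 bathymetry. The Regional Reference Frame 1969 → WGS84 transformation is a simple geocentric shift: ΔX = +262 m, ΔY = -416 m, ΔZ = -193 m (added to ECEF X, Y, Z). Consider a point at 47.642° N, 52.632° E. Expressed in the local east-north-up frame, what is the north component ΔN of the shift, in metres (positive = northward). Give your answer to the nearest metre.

The local north axis is (−sin φ cos λ, −sin φ sin λ, cos φ), giving ΔN = -117.505 + 244.310 − 130.036 = -3.23 m.

ΔN = -3 m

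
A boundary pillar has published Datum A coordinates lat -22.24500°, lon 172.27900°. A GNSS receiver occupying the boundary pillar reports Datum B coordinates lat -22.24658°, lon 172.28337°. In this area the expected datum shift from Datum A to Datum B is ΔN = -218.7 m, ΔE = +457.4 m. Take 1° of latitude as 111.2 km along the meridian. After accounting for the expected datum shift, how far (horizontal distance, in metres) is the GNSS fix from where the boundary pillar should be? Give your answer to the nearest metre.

Observed coordinate differences: Δφ = -0.00158°, Δλ = +0.00437°.
Converting to metres (1° lat = 111200 m, cos φ = 0.925574): observed ΔN = -175.7 m, observed ΔE = 449.8 m.
Subtracting the expected shift leaves a residual of -175.7 − (-218.7) = 43.0 m north and 449.8 − (457.4) = -7.6 m east.
Residual distance = √(43.0² + (-7.6)²) = 43.7 m.

44 m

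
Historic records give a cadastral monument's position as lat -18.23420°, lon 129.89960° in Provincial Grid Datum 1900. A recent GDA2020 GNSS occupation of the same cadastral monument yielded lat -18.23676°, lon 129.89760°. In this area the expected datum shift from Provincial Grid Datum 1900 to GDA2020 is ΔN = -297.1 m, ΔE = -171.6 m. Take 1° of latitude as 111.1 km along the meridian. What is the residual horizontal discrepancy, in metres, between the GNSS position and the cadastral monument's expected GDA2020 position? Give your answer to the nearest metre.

41 m

Observed coordinate differences: Δφ = -0.00256°, Δλ = -0.00200°.
Converting to metres (1° lat = 111100 m, cos φ = 0.949785): observed ΔN = -284.4 m, observed ΔE = -211.0 m.
Subtracting the expected shift leaves a residual of -284.4 − (-297.1) = 12.7 m north and -211.0 − (-171.6) = -39.4 m east.
Residual distance = √(12.7² + (-39.4)²) = 41.4 m.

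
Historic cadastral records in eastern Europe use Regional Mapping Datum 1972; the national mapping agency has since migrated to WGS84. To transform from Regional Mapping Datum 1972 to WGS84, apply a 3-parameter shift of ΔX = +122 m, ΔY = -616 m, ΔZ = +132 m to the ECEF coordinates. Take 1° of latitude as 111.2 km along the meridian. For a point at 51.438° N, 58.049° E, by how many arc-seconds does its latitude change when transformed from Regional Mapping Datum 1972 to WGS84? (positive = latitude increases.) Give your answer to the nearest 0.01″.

sin φ = 0.781934, cos φ = 0.623361, sin λ = 0.848501, cos λ = 0.529194.
North component: ΔN = −sin φ cos λ·ΔX − sin φ sin λ·ΔY + cos φ·ΔZ = −(0.781934)(0.529194)(122) − (0.781934)(0.848501)(-616) + (0.623361)(132) = 440.50 m.
1° of latitude spans 111200 m, so Δφ = 440.50 / 111200 × 3600 = 14.261″.

Δφ = 14.26″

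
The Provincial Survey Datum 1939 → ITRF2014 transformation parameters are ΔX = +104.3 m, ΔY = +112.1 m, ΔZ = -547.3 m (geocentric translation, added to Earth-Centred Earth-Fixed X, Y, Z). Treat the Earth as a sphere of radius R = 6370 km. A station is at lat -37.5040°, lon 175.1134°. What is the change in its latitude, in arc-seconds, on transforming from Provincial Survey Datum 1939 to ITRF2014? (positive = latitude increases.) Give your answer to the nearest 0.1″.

sin φ = -0.608817, cos φ = 0.793311, sin λ = 0.085184, cos λ = -0.996365.
North component: ΔN = −sin φ cos λ·ΔX − sin φ sin λ·ΔY + cos φ·ΔZ = −(-0.608817)(-0.996365)(104.3) − (-0.608817)(0.085184)(112.1) + (0.793311)(-547.3) = -491.63 m.
1° of latitude spans πR/180 = 111177 m, so Δφ = -491.63 / 111177 × 3600 = -15.919″.

Δφ = -15.9″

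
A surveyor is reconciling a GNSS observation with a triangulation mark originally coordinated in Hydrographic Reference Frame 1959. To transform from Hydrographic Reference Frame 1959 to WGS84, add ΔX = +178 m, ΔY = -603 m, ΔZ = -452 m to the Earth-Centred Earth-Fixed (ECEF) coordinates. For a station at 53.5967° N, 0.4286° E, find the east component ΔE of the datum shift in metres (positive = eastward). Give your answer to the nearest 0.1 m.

ΔE = -604.3 m

At φ = 53.5967°, λ = 0.4286°: sin φ = 0.804860, cos φ = 0.593465, sin λ = 0.007480, cos λ = 0.999972.
ΔE = −sin λ·ΔX + cos λ·ΔY = −(0.007480)·(178) + (0.999972)·(-603) = -604.31 m.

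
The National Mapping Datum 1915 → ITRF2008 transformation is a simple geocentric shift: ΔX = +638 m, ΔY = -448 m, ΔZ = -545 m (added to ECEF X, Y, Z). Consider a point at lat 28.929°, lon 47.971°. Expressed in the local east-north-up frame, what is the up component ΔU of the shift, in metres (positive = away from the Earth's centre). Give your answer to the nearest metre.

At φ = 28.929°, λ = 47.971°: sin φ = 0.483725, cos φ = 0.875220, sin λ = 0.742806, cos λ = 0.669507.
ΔU = cos φ cos λ·ΔX + cos φ sin λ·ΔY + sin φ·ΔZ = (0.875220)(0.669507)(638) + (0.875220)(0.742806)(-448) + (0.483725)(-545) = -181.04 m.

ΔU = -181 m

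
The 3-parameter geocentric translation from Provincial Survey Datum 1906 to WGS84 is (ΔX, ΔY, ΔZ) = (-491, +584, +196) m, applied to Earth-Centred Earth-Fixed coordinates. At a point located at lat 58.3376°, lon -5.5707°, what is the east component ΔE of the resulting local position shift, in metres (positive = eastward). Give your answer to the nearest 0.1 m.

The local east axis at (φ, λ) is (−sin λ, cos λ, 0), so ΔE = −sin(-5.5707°)·(-491) + cos(-5.5707°)·584 = 533.58 m.

ΔE = 533.6 m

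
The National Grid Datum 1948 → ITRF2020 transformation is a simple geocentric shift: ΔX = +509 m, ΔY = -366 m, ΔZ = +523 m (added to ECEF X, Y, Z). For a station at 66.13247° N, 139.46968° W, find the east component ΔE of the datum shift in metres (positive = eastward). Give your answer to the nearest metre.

The local east axis at (φ, λ) is (−sin λ, cos λ, 0), so ΔE = −sin(-139.46968°)·509 + cos(-139.46968°)·(-366) = 608.96 m.

ΔE = 609 m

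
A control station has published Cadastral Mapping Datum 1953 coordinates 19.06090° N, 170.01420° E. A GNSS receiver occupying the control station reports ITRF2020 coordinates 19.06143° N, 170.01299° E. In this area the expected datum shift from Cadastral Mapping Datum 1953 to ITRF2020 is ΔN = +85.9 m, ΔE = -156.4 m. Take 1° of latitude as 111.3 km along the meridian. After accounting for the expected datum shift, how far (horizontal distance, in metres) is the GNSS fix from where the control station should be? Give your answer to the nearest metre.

40 m

Observed coordinate differences: Δφ = +0.00053°, Δλ = -0.00121°.
Converting to metres (1° lat = 111300 m, cos φ = 0.945172): observed ΔN = 59.0 m, observed ΔE = -127.3 m.
Subtracting the expected shift leaves a residual of 59.0 − (85.9) = -26.9 m north and -127.3 − (-156.4) = 29.1 m east.
Residual distance = √((-26.9)² + 29.1²) = 39.6 m.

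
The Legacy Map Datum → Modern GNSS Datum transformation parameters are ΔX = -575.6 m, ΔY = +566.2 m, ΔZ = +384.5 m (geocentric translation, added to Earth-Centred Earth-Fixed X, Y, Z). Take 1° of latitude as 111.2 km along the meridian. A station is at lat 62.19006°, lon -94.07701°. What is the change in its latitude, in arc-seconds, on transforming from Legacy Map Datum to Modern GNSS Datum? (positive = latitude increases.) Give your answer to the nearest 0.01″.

Δφ = 20.81″

sin φ = 0.884500, cos φ = 0.466540, sin λ = -0.997469, cos λ = -0.071097.
North component: ΔN = −sin φ cos λ·ΔX − sin φ sin λ·ΔY + cos φ·ΔZ = −(0.884500)(-0.071097)(-575.6) − (0.884500)(-0.997469)(566.2) + (0.466540)(384.5) = 642.72 m.
1° of latitude spans 111200 m, so Δφ = 642.72 / 111200 × 3600 = 20.808″.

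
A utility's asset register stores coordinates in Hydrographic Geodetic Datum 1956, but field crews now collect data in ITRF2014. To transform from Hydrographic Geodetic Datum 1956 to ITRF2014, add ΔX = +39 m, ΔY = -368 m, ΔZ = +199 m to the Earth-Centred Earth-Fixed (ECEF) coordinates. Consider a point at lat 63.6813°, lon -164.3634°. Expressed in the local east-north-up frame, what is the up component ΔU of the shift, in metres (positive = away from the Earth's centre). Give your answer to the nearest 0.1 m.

The local up (radial) axis is (cos φ cos λ, cos φ sin λ, sin φ), giving ΔU = -16.651 + 43.977 + 178.372 = 205.70 m.

ΔU = 205.7 m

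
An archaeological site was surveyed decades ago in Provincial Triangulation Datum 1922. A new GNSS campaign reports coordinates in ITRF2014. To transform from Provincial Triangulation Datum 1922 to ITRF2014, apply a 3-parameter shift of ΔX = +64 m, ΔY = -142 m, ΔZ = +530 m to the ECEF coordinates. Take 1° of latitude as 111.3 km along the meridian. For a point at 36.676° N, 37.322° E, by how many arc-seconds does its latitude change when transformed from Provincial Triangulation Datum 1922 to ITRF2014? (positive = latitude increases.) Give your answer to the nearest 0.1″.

Δφ = 14.4″

sin φ = 0.597289, cos φ = 0.802026, sin λ = 0.606294, cos λ = 0.795241.
North component: ΔN = −sin φ cos λ·ΔX − sin φ sin λ·ΔY + cos φ·ΔZ = −(0.597289)(0.795241)(64) − (0.597289)(0.606294)(-142) + (0.802026)(530) = 446.10 m.
1° of latitude spans 111300 m, so Δφ = 446.10 / 111300 × 3600 = 14.429″.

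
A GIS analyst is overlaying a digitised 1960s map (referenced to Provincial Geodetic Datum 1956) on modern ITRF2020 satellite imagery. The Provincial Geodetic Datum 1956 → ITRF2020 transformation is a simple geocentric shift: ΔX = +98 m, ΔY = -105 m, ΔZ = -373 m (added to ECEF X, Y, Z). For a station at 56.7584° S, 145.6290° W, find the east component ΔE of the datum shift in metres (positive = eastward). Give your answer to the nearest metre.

At φ = -56.7584°, λ = -145.6290°: sin φ = -0.836367, cos φ = 0.548171, sin λ = -0.564549, cos λ = -0.825399.
ΔE = −sin λ·ΔX + cos λ·ΔY = −(-0.564549)·(98) + (-0.825399)·(-105) = 141.99 m.

ΔE = 142 m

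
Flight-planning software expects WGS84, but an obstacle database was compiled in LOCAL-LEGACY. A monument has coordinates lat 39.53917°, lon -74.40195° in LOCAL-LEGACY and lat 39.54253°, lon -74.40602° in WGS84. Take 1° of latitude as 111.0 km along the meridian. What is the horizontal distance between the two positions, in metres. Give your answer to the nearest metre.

510 m

Δφ = 39.54253° − 39.53917° = +0.00336°; Δλ = -74.40602° − -74.40195° = -0.00407°.
ΔN = Δφ × 111000 = 373.0 m; ΔE = Δλ × 111000 × cos(39.53917°) = -0.00407 × 111000 × 0.771190 = -348.4 m.
Distance = √(ΔE² + ΔN²) = √((-348.4)² + 373.0²) = 510.4 m.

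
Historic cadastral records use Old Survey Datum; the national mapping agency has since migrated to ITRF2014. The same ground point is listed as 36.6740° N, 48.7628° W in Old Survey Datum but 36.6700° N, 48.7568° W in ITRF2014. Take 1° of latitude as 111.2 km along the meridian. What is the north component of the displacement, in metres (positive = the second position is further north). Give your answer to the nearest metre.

ΔN = -445 m

Δφ = 36.6700° − 36.6740° = -0.0040°; Δλ = -48.7568° − -48.7628° = +0.0060°.
ΔN = Δφ × 111200 = -444.8 m; ΔE = Δλ × 111200 × cos(36.6740°) = +0.0060 × 111200 × 0.802047 = 535.1 m.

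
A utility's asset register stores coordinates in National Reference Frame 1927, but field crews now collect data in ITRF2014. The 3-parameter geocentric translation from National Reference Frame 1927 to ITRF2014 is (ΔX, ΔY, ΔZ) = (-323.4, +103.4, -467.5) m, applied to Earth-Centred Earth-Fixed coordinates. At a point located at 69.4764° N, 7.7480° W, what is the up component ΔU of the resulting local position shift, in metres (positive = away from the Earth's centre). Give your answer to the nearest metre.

The local up (radial) axis is (cos φ cos λ, cos φ sin λ, sin φ), giving ΔU = -112.347 − 4.887 − 437.827 = -555.06 m.

ΔU = -555 m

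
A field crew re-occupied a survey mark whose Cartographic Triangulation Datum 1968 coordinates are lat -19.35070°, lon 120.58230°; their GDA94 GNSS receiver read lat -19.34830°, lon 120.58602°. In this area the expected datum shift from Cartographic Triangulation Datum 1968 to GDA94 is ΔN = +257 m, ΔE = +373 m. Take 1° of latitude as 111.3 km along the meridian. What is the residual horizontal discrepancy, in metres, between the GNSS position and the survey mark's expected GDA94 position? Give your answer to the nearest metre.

Observed coordinate differences: Δφ = +0.00240°, Δλ = +0.00372°.
Converting to metres (1° lat = 111300 m, cos φ = 0.943508): observed ΔN = 267.1 m, observed ΔE = 390.6 m.
Subtracting the expected shift leaves a residual of 267.1 − (257) = 10.1 m north and 390.6 − (373) = 17.6 m east.
Residual distance = √(10.1² + 17.6²) = 20.3 m.

20 m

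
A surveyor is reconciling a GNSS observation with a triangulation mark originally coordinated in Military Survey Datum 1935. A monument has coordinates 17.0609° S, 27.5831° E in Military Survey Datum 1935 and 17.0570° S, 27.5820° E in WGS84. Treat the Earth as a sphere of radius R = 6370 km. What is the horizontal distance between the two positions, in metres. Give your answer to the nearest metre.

449 m

Δφ = -17.0570° − -17.0609° = +0.0039°; Δλ = 27.5820° − 27.5831° = -0.0011°.
1° along a meridian = πR/180 = 111177 m.
ΔN = Δφ × 111177 = 433.6 m; ΔE = Δλ × 111177 × cos(-17.0609°) = -0.0011 × 111177 × 0.955993 = -116.9 m.
Distance = √(ΔE² + ΔN²) = √((-116.9)² + 433.6²) = 449.1 m.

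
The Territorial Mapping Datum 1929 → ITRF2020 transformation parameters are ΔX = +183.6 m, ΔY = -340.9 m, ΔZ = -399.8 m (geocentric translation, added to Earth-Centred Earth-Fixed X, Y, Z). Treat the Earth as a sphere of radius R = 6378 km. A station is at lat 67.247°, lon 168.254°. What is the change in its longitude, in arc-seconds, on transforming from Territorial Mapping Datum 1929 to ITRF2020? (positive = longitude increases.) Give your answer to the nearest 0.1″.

Δλ = 24.8″

sin φ = 0.922181, cos φ = 0.386759, sin λ = 0.203573, cos λ = -0.979060.
East component: ΔE = −sin λ·ΔX + cos λ·ΔY = −(0.203573)(183.6) + (-0.979060)(-340.9) = 296.39 m.
1° of latitude spans πR/180 = 111317 m; at latitude φ, 1° of longitude spans that × cos φ = 43052.9 m, so Δλ = 296.39 / 43052.9 × 3600 = 24.783″.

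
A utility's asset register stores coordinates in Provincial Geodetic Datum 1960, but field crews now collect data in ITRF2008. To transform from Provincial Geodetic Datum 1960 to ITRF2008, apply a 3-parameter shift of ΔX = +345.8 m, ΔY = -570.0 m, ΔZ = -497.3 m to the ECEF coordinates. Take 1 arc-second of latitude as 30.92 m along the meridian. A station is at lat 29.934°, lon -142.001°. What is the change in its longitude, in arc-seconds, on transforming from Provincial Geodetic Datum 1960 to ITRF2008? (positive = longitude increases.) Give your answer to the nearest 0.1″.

sin φ = 0.499002, cos φ = 0.866601, sin λ = -0.615648, cos λ = -0.788021.
East component: ΔE = −sin λ·ΔX + cos λ·ΔY = −(-0.615648)(345.8) + (-0.788021)(-570.0) = 662.06 m.
1° of latitude spans 3600 × 30.92 = 111312 m; at latitude φ, 1° of longitude spans that × cos φ = 96463.1 m, so Δλ = 662.06 / 96463.1 × 3600 = 24.708″.

Δλ = 24.7″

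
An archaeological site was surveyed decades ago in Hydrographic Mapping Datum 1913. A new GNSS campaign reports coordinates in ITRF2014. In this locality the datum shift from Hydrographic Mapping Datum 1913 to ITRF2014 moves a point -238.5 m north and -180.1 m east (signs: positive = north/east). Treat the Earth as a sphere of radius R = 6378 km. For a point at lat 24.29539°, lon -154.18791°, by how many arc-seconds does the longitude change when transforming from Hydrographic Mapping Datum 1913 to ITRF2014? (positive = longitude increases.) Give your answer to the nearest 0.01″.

Δλ = -6.39″

At latitude 24.29539°, cos φ = 0.911436.
One radian of longitude at latitude φ spans R cos φ, so Δλ = ΔE / (R cos φ) = -180.1 / (6378000 × 0.911436) = -3.0982e-05 rad = -6.390″.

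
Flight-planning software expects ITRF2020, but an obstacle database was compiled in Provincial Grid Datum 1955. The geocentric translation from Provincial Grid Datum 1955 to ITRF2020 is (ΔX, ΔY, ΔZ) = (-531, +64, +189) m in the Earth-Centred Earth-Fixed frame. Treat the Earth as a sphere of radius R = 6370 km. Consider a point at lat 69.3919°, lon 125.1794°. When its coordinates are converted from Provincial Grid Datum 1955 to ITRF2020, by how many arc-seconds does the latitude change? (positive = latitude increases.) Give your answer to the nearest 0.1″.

sin φ = 0.936010, cos φ = 0.351974, sin λ = 0.817352, cos λ = -0.576138.
North component: ΔN = −sin φ cos λ·ΔX − sin φ sin λ·ΔY + cos φ·ΔZ = −(0.936010)(-0.576138)(-531) − (0.936010)(0.817352)(64) + (0.351974)(189) = -268.79 m.
1° of latitude spans πR/180 = 111177 m, so Δφ = -268.79 / 111177 × 3600 = -8.704″.

Δφ = -8.7″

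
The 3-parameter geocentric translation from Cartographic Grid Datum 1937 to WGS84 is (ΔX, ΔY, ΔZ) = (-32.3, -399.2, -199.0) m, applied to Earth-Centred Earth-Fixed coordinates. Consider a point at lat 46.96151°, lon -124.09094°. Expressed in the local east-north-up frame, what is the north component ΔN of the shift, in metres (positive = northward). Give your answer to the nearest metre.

ΔN = -391 m

The local north axis is (−sin φ cos λ, −sin φ sin λ, cos φ), giving ΔN = -13.232 − 241.632 − 135.815 = -390.68 m.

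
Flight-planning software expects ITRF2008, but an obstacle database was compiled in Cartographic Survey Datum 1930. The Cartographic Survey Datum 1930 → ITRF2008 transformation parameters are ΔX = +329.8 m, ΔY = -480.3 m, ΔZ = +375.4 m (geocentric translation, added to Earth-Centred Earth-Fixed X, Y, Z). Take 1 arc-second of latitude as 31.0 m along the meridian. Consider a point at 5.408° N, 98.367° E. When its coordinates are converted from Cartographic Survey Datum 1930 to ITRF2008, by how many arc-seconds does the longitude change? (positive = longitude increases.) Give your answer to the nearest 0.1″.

Δλ = -8.3″

sin φ = 0.094247, cos φ = 0.995549, sin λ = 0.989356, cos λ = -0.145513.
East component: ΔE = −sin λ·ΔX + cos λ·ΔY = −(0.989356)(329.8) + (-0.145513)(-480.3) = -256.40 m.
1° of latitude spans 3600 × 31.00 = 111600 m; at latitude φ, 1° of longitude spans that × cos φ = 111103.2 m, so Δλ = -256.40 / 111103.2 × 3600 = -8.308″.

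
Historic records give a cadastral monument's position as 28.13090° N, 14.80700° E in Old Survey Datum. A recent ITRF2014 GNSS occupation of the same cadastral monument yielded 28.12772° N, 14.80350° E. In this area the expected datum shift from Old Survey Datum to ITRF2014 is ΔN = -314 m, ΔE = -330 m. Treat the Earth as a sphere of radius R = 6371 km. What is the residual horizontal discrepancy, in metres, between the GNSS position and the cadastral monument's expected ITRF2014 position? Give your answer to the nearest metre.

Observed coordinate differences: Δφ = -0.00318°, Δλ = -0.00350°.
Converting to metres (1° lat = 111195 m, cos φ = 0.881873): observed ΔN = -353.6 m, observed ΔE = -343.2 m.
Subtracting the expected shift leaves a residual of -353.6 − (-314) = -39.6 m north and -343.2 − (-330) = -13.2 m east.
Residual distance = √((-39.6)² + (-13.2)²) = 41.7 m.

42 m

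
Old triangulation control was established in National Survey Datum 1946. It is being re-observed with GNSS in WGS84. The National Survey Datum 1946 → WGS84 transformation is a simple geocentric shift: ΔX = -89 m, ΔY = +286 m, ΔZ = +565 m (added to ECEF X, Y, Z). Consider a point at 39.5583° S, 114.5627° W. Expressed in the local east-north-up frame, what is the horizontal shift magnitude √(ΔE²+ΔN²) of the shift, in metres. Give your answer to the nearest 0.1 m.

At φ = -39.5583°, λ = -114.5627°: sin φ = -0.636863, cos φ = 0.770977, sin λ = -0.909507, cos λ = -0.415689.
ΔE = −sin λ·ΔX + cos λ·ΔY = −(-0.909507)·(-89) + (-0.415689)·(286) = -199.83 m.
ΔN = −sin φ cos λ·ΔX − sin φ sin λ·ΔY + cos φ·ΔZ = −(-0.636863)(-0.415689)(-89) − (-0.636863)(-0.909507)(286) + (0.770977)(565) = 293.50 m.
Horizontal magnitude = √(ΔE² + ΔN²) = √((-199.83)² + 293.50²) = 355.07 m.

355.1 m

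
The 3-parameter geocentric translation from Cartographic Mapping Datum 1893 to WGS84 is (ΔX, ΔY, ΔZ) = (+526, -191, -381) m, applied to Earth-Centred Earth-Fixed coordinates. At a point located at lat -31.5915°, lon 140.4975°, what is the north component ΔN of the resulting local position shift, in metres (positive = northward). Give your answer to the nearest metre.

At φ = -31.5915°, λ = 140.4975°: sin φ = -0.523860, cos φ = 0.851805, sin λ = 0.636112, cos λ = -0.771597.
ΔN = −sin φ cos λ·ΔX − sin φ sin λ·ΔY + cos φ·ΔZ = −(-0.523860)(-0.771597)(526) − (-0.523860)(0.636112)(-191) + (0.851805)(-381) = -600.80 m.

ΔN = -601 m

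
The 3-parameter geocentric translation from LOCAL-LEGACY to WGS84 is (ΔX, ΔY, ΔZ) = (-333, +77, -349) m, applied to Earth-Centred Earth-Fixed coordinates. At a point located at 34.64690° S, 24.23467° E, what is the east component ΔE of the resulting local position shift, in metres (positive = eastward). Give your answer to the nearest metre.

ΔE = 207 m

At φ = -34.64690°, λ = 24.23467°: sin φ = -0.568517, cos φ = 0.822671, sin λ = 0.410475, cos λ = 0.911872.
ΔE = −sin λ·ΔX + cos λ·ΔY = −(0.410475)·(-333) + (0.911872)·(77) = 206.90 m.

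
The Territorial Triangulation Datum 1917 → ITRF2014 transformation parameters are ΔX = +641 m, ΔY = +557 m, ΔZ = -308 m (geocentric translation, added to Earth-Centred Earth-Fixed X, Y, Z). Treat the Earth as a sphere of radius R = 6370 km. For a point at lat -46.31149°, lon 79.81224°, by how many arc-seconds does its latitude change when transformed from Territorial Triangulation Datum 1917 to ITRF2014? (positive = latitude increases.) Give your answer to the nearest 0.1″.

sin φ = -0.723106, cos φ = 0.690737, sin λ = 0.984233, cos λ = 0.176874.
North component: ΔN = −sin φ cos λ·ΔX − sin φ sin λ·ΔY + cos φ·ΔZ = −(-0.723106)(0.176874)(641) − (-0.723106)(0.984233)(557) + (0.690737)(-308) = 265.66 m.
1° of latitude spans πR/180 = 111177 m, so Δφ = 265.66 / 111177 × 3600 = 8.602″.

Δφ = 8.6″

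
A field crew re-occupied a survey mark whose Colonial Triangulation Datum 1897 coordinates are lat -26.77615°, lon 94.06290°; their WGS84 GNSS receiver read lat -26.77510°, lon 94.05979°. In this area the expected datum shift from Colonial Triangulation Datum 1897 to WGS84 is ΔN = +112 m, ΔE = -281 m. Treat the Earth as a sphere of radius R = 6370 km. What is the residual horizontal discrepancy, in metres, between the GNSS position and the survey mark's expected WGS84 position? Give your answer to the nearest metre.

28 m

Observed coordinate differences: Δφ = +0.00105°, Δλ = -0.00311°.
Converting to metres (1° lat = 111177 m, cos φ = 0.892773): observed ΔN = 116.7 m, observed ΔE = -308.7 m.
Subtracting the expected shift leaves a residual of 116.7 − (112) = 4.7 m north and -308.7 − (-281) = -27.7 m east.
Residual distance = √(4.7² + (-27.7)²) = 28.1 m.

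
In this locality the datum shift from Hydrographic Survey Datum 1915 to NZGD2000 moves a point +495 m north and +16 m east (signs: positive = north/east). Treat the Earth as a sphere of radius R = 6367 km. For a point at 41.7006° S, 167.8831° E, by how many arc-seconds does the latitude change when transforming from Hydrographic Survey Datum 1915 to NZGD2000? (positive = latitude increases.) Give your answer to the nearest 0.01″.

On a sphere of radius R, 1 rad of latitude = R, so Δφ = ΔN / R = 495.0 / 6367000 = 7.7745e-05 rad = 16.036″.

Δφ = 16.04″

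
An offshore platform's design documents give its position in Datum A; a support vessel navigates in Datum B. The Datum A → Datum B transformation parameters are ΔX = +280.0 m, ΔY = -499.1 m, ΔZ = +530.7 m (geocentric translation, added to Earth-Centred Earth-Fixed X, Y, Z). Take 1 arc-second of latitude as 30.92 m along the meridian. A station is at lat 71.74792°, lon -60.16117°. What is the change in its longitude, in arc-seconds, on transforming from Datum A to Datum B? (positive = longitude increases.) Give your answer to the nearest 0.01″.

Δλ = -0.56″

sin φ = 0.949688, cos φ = 0.313198, sin λ = -0.867428, cos λ = 0.497562.
East component: ΔE = −sin λ·ΔX + cos λ·ΔY = −(-0.867428)(280.0) + (0.497562)(-499.1) = -5.45 m.
1° of latitude spans 3600 × 30.92 = 111312 m; at latitude φ, 1° of longitude spans that × cos φ = 34862.7 m, so Δλ = -5.45 / 34862.7 × 3600 = -0.563″.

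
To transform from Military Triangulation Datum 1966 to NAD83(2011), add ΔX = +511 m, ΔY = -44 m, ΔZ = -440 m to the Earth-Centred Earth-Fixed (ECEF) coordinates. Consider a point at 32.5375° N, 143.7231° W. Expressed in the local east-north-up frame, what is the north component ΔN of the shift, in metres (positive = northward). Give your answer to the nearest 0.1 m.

ΔN = -163.4 m

At φ = 32.5375°, λ = -143.7231°: sin φ = 0.537851, cos φ = 0.843040, sin λ = -0.591688, cos λ = -0.806167.
ΔN = −sin φ cos λ·ΔX − sin φ sin λ·ΔY + cos φ·ΔZ = −(0.537851)(-0.806167)(511) − (0.537851)(-0.591688)(-44) + (0.843040)(-440) = -163.37 m.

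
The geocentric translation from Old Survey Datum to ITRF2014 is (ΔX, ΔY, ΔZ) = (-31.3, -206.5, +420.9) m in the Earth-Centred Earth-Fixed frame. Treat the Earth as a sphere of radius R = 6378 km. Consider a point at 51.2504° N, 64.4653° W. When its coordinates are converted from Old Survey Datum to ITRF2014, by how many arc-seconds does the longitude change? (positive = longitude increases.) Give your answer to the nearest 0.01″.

sin φ = 0.779889, cos φ = 0.625918, sin λ = -0.902324, cos λ = 0.431058.
East component: ΔE = −sin λ·ΔX + cos λ·ΔY = −(-0.902324)(-31.3) + (0.431058)(-206.5) = -117.26 m.
1° of latitude spans πR/180 = 111317 m; at latitude φ, 1° of longitude spans that × cos φ = 69675.4 m, so Δλ = -117.26 / 69675.4 × 3600 = -6.058″.

Δλ = -6.06″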